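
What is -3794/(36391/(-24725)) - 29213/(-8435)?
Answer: 3287643913/1273685 ≈ 2581.2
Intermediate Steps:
-3794/(36391/(-24725)) - 29213/(-8435) = -3794/(36391*(-1/24725)) - 29213*(-1/8435) = -3794/(-36391/24725) + 29213/8435 = -3794*(-24725/36391) + 29213/8435 = 93806650/36391 + 29213/8435 = 3287643913/1273685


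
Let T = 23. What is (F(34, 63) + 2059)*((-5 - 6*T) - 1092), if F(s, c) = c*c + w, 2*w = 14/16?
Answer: -119121925/16 ≈ -7.4451e+6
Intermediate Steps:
w = 7/16 (w = (14/16)/2 = (14*(1/16))/2 = (1/2)*(7/8) = 7/16 ≈ 0.43750)
F(s, c) = 7/16 + c**2 (F(s, c) = c*c + 7/16 = c**2 + 7/16 = 7/16 + c**2)
(F(34, 63) + 2059)*((-5 - 6*T) - 1092) = ((7/16 + 63**2) + 2059)*((-5 - 6*23) - 1092) = ((7/16 + 3969) + 2059)*((-5 - 138) - 1092) = (63511/16 + 2059)*(-143 - 1092) = (96455/16)*(-1235) = -119121925/16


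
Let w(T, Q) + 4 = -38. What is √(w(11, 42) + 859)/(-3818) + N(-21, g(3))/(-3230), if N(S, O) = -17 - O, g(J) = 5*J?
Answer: 16/1615 - √817/3818 ≈ 0.0024207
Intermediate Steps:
w(T, Q) = -42 (w(T, Q) = -4 - 38 = -42)
√(w(11, 42) + 859)/(-3818) + N(-21, g(3))/(-3230) = √(-42 + 859)/(-3818) + (-17 - 5*3)/(-3230) = √817*(-1/3818) + (-17 - 1*15)*(-1/3230) = -√817/3818 + (-17 - 15)*(-1/3230) = -√817/3818 - 32*(-1/3230) = -√817/3818 + 16/1615 = 16/1615 - √817/3818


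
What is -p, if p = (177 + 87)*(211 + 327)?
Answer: -142032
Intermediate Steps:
p = 142032 (p = 264*538 = 142032)
-p = -1*142032 = -142032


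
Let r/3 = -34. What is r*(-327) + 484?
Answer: 33838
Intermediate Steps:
r = -102 (r = 3*(-34) = -102)
r*(-327) + 484 = -102*(-327) + 484 = 33354 + 484 = 33838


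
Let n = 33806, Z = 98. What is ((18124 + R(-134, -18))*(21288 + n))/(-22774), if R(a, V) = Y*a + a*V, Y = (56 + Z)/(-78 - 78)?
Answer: -1708047497/34161 ≈ -50000.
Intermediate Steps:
Y = -77/78 (Y = (56 + 98)/(-78 - 78) = 154/(-156) = 154*(-1/156) = -77/78 ≈ -0.98718)
R(a, V) = -77*a/78 + V*a (R(a, V) = -77*a/78 + a*V = -77*a/78 + V*a)
((18124 + R(-134, -18))*(21288 + n))/(-22774) = ((18124 + (1/78)*(-134)*(-77 + 78*(-18)))*(21288 + 33806))/(-22774) = ((18124 + (1/78)*(-134)*(-77 - 1404))*55094)*(-1/22774) = ((18124 + (1/78)*(-134)*(-1481))*55094)*(-1/22774) = ((18124 + 99227/39)*55094)*(-1/22774) = ((806063/39)*55094)*(-1/22774) = (3416094994/3)*(-1/22774) = -1708047497/34161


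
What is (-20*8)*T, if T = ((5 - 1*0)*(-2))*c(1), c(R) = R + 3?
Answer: 6400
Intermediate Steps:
c(R) = 3 + R
T = -40 (T = ((5 - 1*0)*(-2))*(3 + 1) = ((5 + 0)*(-2))*4 = (5*(-2))*4 = -10*4 = -40)
(-20*8)*T = -20*8*(-40) = -160*(-40) = 6400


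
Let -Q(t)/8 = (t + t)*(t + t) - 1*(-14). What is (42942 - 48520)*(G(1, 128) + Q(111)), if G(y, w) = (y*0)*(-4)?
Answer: 2199873952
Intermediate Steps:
G(y, w) = 0 (G(y, w) = 0*(-4) = 0)
Q(t) = -112 - 32*t² (Q(t) = -8*((t + t)*(t + t) - 1*(-14)) = -8*((2*t)*(2*t) + 14) = -8*(4*t² + 14) = -8*(14 + 4*t²) = -112 - 32*t²)
(42942 - 48520)*(G(1, 128) + Q(111)) = (42942 - 48520)*(0 + (-112 - 32*111²)) = -5578*(0 + (-112 - 32*12321)) = -5578*(0 + (-112 - 394272)) = -5578*(0 - 394384) = -5578*(-394384) = 2199873952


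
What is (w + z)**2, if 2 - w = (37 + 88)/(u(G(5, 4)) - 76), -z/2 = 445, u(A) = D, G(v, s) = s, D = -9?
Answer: 227135041/289 ≈ 7.8593e+5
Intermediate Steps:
u(A) = -9
z = -890 (z = -2*445 = -890)
w = 59/17 (w = 2 - (37 + 88)/(-9 - 76) = 2 - 125/(-85) = 2 - 125*(-1)/85 = 2 - 1*(-25/17) = 2 + 25/17 = 59/17 ≈ 3.4706)
(w + z)**2 = (59/17 - 890)**2 = (-15071/17)**2 = 227135041/289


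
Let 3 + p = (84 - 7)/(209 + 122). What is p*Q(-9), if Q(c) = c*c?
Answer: -74196/331 ≈ -224.16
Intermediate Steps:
p = -916/331 (p = -3 + (84 - 7)/(209 + 122) = -3 + 77/331 = -916/331 ≈ -2.7674)
Q(c) = c²
p*Q(-9) = -916/331*(-9)² = -916/331*81 = -74196/331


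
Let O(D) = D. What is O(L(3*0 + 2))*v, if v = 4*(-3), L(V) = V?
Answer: -24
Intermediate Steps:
v = -12
O(L(3*0 + 2))*v = (3*0 + 2)*(-12) = (0 + 2)*(-12) = 2*(-12) = -24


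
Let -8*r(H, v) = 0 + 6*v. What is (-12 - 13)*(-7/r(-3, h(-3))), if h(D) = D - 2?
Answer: 140/3 ≈ 46.667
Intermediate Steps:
h(D) = -2 + D
r(H, v) = -3*v/4 (r(H, v) = -(0 + 6*v)/8 = -3*v/4)
(-12 - 13)*(-7/r(-3, h(-3))) = (-12 - 13)*(-7*(-4/(3*(-2 - 3)))) = -(-175)/((-¾*(-5))) = -(-175)/15/4 = -(-175)*4/15 = -25*(-28/15) = 140/3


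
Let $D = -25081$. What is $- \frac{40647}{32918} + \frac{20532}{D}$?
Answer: $- \frac{1695339783}{825616358} \approx -2.0534$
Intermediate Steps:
$- \frac{40647}{32918} + \frac{20532}{D} = - \frac{40647}{32918} + \frac{20532}{-25081} = \left(-40647\right) \frac{1}{32918} + 20532 \left(- \frac{1}{25081}\right) = - \frac{40647}{32918} - \frac{20532}{25081} = - \frac{1695339783}{825616358}$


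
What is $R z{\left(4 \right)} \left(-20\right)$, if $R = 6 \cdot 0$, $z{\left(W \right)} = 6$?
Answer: $0$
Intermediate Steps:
$R = 0$
$R z{\left(4 \right)} \left(-20\right) = 0 \cdot 6 \left(-20\right) = 0 \left(-20\right) = 0$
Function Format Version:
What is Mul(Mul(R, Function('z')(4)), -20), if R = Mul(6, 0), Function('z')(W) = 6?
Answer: 0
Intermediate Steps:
R = 0
Mul(Mul(R, Function('z')(4)), -20) = Mul(Mul(0, 6), -20) = Mul(0, -20) = 0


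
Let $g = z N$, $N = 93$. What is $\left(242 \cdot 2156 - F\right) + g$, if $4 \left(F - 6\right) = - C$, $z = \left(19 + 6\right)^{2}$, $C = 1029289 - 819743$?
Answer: $\frac{1264515}{2} \approx 6.3226 \cdot 10^{5}$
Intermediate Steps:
$C = 209546$
$z = 625$ ($z = 25^{2} = 625$)
$F = - \frac{104761}{2}$ ($F = 6 + \frac{\left(-1\right) 209546}{4} = 6 + \frac{1}{4} \left(-209546\right) = 6 - \frac{104773}{2} = - \frac{104761}{2} \approx -52381.0$)
$g = 58125$ ($g = 625 \cdot 93 = 58125$)
$\left(242 \cdot 2156 - F\right) + g = \left(242 \cdot 2156 - - \frac{104761}{2}\right) + 58125 = \left(521752 + \frac{104761}{2}\right) + 58125 = \frac{1148265}{2} + 58125 = \frac{1264515}{2}$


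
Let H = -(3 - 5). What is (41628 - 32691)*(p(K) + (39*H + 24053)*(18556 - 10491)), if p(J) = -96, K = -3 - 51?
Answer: 1739286936603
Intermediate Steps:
H = 2 (H = -1*(-2) = 2)
K = -54
(41628 - 32691)*(p(K) + (39*H + 24053)*(18556 - 10491)) = (41628 - 32691)*(-96 + (39*2 + 24053)*(18556 - 10491)) = 8937*(-96 + (78 + 24053)*8065) = 8937*(-96 + 24131*8065) = 8937*(-96 + 194616515) = 8937*194616419 = 1739286936603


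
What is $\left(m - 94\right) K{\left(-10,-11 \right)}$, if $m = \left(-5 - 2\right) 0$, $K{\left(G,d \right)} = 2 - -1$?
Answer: $-282$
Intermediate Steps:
$K{\left(G,d \right)} = 3$ ($K{\left(G,d \right)} = 2 + 1 = 3$)
$m = 0$ ($m = \left(-7\right) 0 = 0$)
$\left(m - 94\right) K{\left(-10,-11 \right)} = \left(0 - 94\right) 3 = \left(-94\right) 3 = -282$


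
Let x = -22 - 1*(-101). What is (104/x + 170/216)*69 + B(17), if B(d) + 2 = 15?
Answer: 449753/2844 ≈ 158.14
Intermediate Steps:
B(d) = 13 (B(d) = -2 + 15 = 13)
x = 79 (x = -22 + 101 = 79)
(104/x + 170/216)*69 + B(17) = (104/79 + 170/216)*69 + 13 = (104*(1/79) + 170*(1/216))*69 + 13 = (104/79 + 85/108)*69 + 13 = (17947/8532)*69 + 13 = 412781/2844 + 13 = 449753/2844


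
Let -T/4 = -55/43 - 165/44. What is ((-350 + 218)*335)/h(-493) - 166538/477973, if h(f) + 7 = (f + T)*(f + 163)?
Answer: -2026303031002/3207160114187 ≈ -0.63181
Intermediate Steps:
T = 865/43 (T = -4*(-55/43 - 165/44) = -4*(-55*1/43 - 165*1/44) = -4*(-55/43 - 15/4) = -4*(-865/172) = 865/43 ≈ 20.116)
h(f) = -7 + (163 + f)*(865/43 + f) (h(f) = -7 + (f + 865/43)*(f + 163) = -7 + (865/43 + f)*(163 + f) = -7 + (163 + f)*(865/43 + f))
((-350 + 218)*335)/h(-493) - 166538/477973 = ((-350 + 218)*335)/(140694/43 + (-493)² + (7874/43)*(-493)) - 166538/477973 = (-132*335)/(140694/43 + 243049 - 3881882/43) - 166538*1/477973 = -44220/6709919/43 - 166538/477973 = -44220*43/6709919 - 166538/477973 = -1901460/6709919 - 166538/477973 = -2026303031002/3207160114187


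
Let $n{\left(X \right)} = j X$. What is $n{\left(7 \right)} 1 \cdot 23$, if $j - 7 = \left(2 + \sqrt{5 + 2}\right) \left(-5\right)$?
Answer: $-483 - 805 \sqrt{7} \approx -2612.8$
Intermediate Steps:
$j = -3 - 5 \sqrt{7}$ ($j = 7 + \left(2 + \sqrt{5 + 2}\right) \left(-5\right) = 7 + \left(2 + \sqrt{7}\right) \left(-5\right) = 7 - \left(10 + 5 \sqrt{7}\right) = -3 - 5 \sqrt{7} \approx -16.229$)
$n{\left(X \right)} = X \left(-3 - 5 \sqrt{7}\right)$ ($n{\left(X \right)} = \left(-3 - 5 \sqrt{7}\right) X = X \left(-3 - 5 \sqrt{7}\right)$)
$n{\left(7 \right)} 1 \cdot 23 = \left(-1\right) 7 \left(3 + 5 \sqrt{7}\right) 1 \cdot 23 = \left(-21 - 35 \sqrt{7}\right) 23 = -483 - 805 \sqrt{7}$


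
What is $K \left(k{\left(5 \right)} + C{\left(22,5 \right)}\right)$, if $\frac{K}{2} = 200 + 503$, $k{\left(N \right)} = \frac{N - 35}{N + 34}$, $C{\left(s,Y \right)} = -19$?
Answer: $- \frac{361342}{13} \approx -27796.0$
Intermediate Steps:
$k{\left(N \right)} = \frac{-35 + N}{34 + N}$
$K = 1406$ ($K = 2 \left(200 + 503\right) = 2 \cdot 703 = 1406$)
$K \left(k{\left(5 \right)} + C{\left(22,5 \right)}\right) = 1406 \left(\frac{-35 + 5}{34 + 5} - 19\right) = 1406 \left(\frac{1}{39} \left(-30\right) - 19\right) = 1406 \left(- \frac{10}{13} - 19\right) = 1406 \left(- \frac{257}{13}\right) = - \frac{361342}{13}$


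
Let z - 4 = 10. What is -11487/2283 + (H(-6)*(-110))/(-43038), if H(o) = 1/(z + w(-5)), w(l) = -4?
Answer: -164784131/32751918 ≈ -5.0313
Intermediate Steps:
z = 14 (z = 4 + 10 = 14)
H(o) = ⅒ (H(o) = 1/(14 - 4) = 1/10 = ⅒)
-11487/2283 + (H(-6)*(-110))/(-43038) = -11487/2283 + ((⅒)*(-110))/(-43038) = -11487*1/2283 - 11*(-1/43038) = -3829/761 + 11/43038 = -164784131/32751918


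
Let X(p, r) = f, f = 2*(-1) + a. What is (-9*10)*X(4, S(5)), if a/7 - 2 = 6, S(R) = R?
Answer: -4860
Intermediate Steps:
a = 56 (a = 14 + 7*6 = 14 + 42 = 56)
f = 54 (f = 2*(-1) + 56 = -2 + 56 = 54)
X(p, r) = 54
(-9*10)*X(4, S(5)) = -9*10*54 = -90*54 = -4860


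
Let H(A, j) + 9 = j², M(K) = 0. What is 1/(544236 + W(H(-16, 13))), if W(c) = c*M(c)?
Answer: 1/544236 ≈ 1.8374e-6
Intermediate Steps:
H(A, j) = -9 + j²
W(c) = 0 (W(c) = c*0 = 0)
1/(544236 + W(H(-16, 13))) = 1/(544236 + 0) = 1/544236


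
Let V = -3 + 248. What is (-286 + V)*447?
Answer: -18327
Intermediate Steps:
V = 245
(-286 + V)*447 = (-286 + 245)*447 = -41*447 = -18327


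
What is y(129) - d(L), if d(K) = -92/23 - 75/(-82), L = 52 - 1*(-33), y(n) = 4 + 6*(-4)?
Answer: -1387/82 ≈ -16.915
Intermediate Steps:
y(n) = -20 (y(n) = 4 - 24 = -20)
L = 85 (L = 52 + 33 = 85)
d(K) = -253/82 (d(K) = -92*1/23 - 75*(-1/82) = -4 + 75/82 = -253/82)
y(129) - d(L) = -20 - 1*(-253/82) = -20 + 253/82 = -1387/82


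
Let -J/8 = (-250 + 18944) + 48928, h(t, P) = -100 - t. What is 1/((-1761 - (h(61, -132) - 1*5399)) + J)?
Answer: -1/537177 ≈ -1.8616e-6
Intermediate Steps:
J = -540976 (J = -8*((-250 + 18944) + 48928) = -8*(18694 + 48928) = -8*67622 = -540976)
1/((-1761 - (h(61, -132) - 1*5399)) + J) = 1/((-1761 - ((-100 - 1*61) - 1*5399)) - 540976) = 1/((-1761 - ((-100 - 61) - 5399)) - 540976) = 1/((-1761 - (-161 - 5399)) - 540976) = 1/((-1761 - 1*(-5560)) - 540976) = 1/((-1761 + 5560) - 540976) = 1/(3799 - 540976) = 1/(-537177) = -1/537177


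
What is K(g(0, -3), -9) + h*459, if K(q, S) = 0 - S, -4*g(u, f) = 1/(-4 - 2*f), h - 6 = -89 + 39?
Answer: -20187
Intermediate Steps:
h = -44 (h = 6 + (-89 + 39) = 6 - 50 = -44)
g(u, f) = -1/(4*(-4 - 2*f))
K(q, S) = -S
K(g(0, -3), -9) + h*459 = -1*(-9) - 44*459 = 9 - 20196 = -20187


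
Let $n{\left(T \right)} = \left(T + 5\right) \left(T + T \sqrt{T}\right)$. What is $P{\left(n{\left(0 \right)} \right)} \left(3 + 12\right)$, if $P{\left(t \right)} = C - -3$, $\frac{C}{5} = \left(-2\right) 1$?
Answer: $-105$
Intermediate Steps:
$C = -10$ ($C = 5 \left(\left(-2\right) 1\right) = 5 \left(-2\right) = -10$)
$n{\left(T \right)} = \left(5 + T\right) \left(T + T^{\frac{3}{2}}\right)$
$P{\left(t \right)} = -7$ ($P{\left(t \right)} = -10 - -3 = -10 + 3 = -7$)
$P{\left(n{\left(0 \right)} \right)} \left(3 + 12\right) = - 7 \left(3 + 12\right) = \left(-7\right) 15 = -105$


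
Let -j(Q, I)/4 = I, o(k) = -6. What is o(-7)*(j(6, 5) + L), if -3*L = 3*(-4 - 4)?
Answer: 72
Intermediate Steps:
j(Q, I) = -4*I
L = 8 (L = -(-4 - 4) = -(-8) = -1/3*(-24) = 8)
o(-7)*(j(6, 5) + L) = -6*(-4*5 + 8) = -6*(-20 + 8) = -6*(-12) = 72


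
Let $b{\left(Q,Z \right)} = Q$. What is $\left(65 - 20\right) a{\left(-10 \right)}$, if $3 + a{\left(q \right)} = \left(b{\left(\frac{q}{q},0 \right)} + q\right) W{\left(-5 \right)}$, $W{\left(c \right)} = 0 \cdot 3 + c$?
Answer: $1890$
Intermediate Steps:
$W{\left(c \right)} = c$ ($W{\left(c \right)} = 0 + c = c$)
$a{\left(q \right)} = -8 - 5 q$ ($a{\left(q \right)} = -3 + \left(\frac{q}{q} + q\right) \left(-5\right) = -3 + \left(1 + q\right) \left(-5\right) = -3 - \left(5 + 5 q\right) = -8 - 5 q$)
$\left(65 - 20\right) a{\left(-10 \right)} = \left(65 - 20\right) \left(-8 - -50\right) = 45 \left(-8 + 50\right) = 45 \cdot 42 = 1890$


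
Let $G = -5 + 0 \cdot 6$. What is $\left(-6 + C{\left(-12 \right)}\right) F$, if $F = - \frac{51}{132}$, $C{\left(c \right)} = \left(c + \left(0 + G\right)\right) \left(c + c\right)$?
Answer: $- \frac{3417}{22} \approx -155.32$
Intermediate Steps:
$G = -5$ ($G = -5 + 0 = -5$)
$C{\left(c \right)} = 2 c \left(-5 + c\right)$ ($C{\left(c \right)} = \left(c + \left(0 - 5\right)\right) \left(c + c\right) = \left(c - 5\right) 2 c = \left(-5 + c\right) 2 c = 2 c \left(-5 + c\right)$)
$F = - \frac{17}{44}$ ($F = \left(-51\right) \frac{1}{132} = - \frac{17}{44} \approx -0.38636$)
$\left(-6 + C{\left(-12 \right)}\right) F = \left(-6 + 2 \left(-12\right) \left(-5 - 12\right)\right) \left(- \frac{17}{44}\right) = \left(-6 + 2 \left(-12\right) \left(-17\right)\right) \left(- \frac{17}{44}\right) = \left(-6 + 408\right) \left(- \frac{17}{44}\right) = 402 \left(- \frac{17}{44}\right) = - \frac{3417}{22}$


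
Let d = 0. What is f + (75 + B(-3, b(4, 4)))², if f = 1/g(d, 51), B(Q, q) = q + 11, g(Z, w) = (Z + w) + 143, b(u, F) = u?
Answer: 1571401/194 ≈ 8100.0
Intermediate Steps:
g(Z, w) = 143 + Z + w
B(Q, q) = 11 + q
f = 1/194 (f = 1/(143 + 0 + 51) = 1/194 ≈ 0.0051546)
f + (75 + B(-3, b(4, 4)))² = 1/194 + (75 + (11 + 4))² = 1/194 + (75 + 15)² = 1/194 + 90² = 1/194 + 8100 = 1571401/194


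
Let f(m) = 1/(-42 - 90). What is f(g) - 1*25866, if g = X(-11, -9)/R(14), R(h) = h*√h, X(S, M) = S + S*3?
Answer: -3414313/132 ≈ -25866.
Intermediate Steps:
X(S, M) = 4*S (X(S, M) = S + 3*S = 4*S)
R(h) = h^(3/2)
g = -11*√14/49 (g = (4*(-11))/(14^(3/2)) = -44*√14/196 = -11*√14/49 ≈ -0.83996)
f(m) = -1/132 (f(m) = 1/(-132) = -1/132)
f(g) - 1*25866 = -1/132 - 1*25866 = -1/132 - 25866 = -3414313/132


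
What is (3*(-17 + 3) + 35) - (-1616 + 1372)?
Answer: 237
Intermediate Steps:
(3*(-17 + 3) + 35) - (-1616 + 1372) = (3*(-14) + 35) - 1*(-244) = (-42 + 35) + 244 = -7 + 244 = 237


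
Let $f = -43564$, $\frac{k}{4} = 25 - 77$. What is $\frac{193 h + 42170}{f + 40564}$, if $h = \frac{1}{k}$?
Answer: $- \frac{8771167}{624000} \approx -14.056$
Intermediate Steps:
$k = -208$ ($k = 4 \left(25 - 77\right) = 4 \left(-52\right) = -208$)
$h = - \frac{1}{208}$ ($h = \frac{1}{-208} = - \frac{1}{208} \approx -0.0048077$)
$\frac{193 h + 42170}{f + 40564} = \frac{193 \left(- \frac{1}{208}\right) + 42170}{-43564 + 40564} = \frac{- \frac{193}{208} + 42170}{-3000} = \frac{8771167}{208} \left(- \frac{1}{3000}\right) = - \frac{8771167}{624000}$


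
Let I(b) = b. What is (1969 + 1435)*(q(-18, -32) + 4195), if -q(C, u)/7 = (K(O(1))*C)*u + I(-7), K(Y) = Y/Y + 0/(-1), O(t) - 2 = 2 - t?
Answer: 721648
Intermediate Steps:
O(t) = 4 - t (O(t) = 2 + (2 - t) = 4 - t)
K(Y) = 1 (K(Y) = 1 + 0*(-1) = 1 + 0 = 1)
q(C, u) = 49 - 7*C*u (q(C, u) = -7*((1*C)*u - 7) = -7*(C*u - 7) = -7*(-7 + C*u) = 49 - 7*C*u)
(1969 + 1435)*(q(-18, -32) + 4195) = (1969 + 1435)*((49 - 7*(-18)*(-32)) + 4195) = 3404*((49 - 4032) + 4195) = 3404*(-3983 + 4195) = 3404*212 = 721648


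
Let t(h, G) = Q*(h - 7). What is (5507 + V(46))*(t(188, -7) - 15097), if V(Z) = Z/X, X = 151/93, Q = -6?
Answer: -13526317805/151 ≈ -8.9578e+7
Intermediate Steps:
X = 151/93 (X = 151*(1/93) = 151/93 ≈ 1.6237)
V(Z) = 93*Z/151 (V(Z) = Z/(151/93) = Z*(93/151) = 93*Z/151)
t(h, G) = 42 - 6*h (t(h, G) = -6*(h - 7) = -6*(-7 + h) = 42 - 6*h)
(5507 + V(46))*(t(188, -7) - 15097) = (5507 + (93/151)*46)*((42 - 6*188) - 15097) = (5507 + 4278/151)*((42 - 1128) - 15097) = 835835*(-1086 - 15097)/151 = (835835/151)*(-16183) = -13526317805/151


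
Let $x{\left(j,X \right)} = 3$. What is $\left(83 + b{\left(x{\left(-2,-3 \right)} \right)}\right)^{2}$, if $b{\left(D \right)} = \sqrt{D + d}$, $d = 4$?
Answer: $\left(83 + \sqrt{7}\right)^{2} \approx 7335.2$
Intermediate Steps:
$b{\left(D \right)} = \sqrt{4 + D}$ ($b{\left(D \right)} = \sqrt{D + 4} = \sqrt{4 + D}$)
$\left(83 + b{\left(x{\left(-2,-3 \right)} \right)}\right)^{2} = \left(83 + \sqrt{4 + 3}\right)^{2} = \left(83 + \sqrt{7}\right)^{2}$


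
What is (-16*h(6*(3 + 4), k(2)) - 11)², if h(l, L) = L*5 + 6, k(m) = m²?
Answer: 182329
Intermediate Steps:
h(l, L) = 6 + 5*L (h(l, L) = 5*L + 6 = 6 + 5*L)
(-16*h(6*(3 + 4), k(2)) - 11)² = (-16*(6 + 5*2²) - 11)² = (-16*(6 + 5*4) - 11)² = (-16*(6 + 20) - 11)² = (-16*26 - 11)² = (-416 - 11)² = (-427)² = 182329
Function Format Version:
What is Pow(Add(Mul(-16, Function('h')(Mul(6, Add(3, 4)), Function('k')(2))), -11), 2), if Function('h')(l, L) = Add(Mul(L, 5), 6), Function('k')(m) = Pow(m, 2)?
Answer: 182329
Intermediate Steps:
Function('h')(l, L) = Add(6, Mul(5, L)) (Function('h')(l, L) = Add(Mul(5, L), 6) = Add(6, Mul(5, L)))
Pow(Add(Mul(-16, Function('h')(Mul(6, Add(3, 4)), Function('k')(2))), -11), 2) = Pow(Add(Mul(-16, Add(6, Mul(5, Pow(2, 2)))), -11), 2) = Pow(Add(Mul(-16, Add(6, Mul(5, 4))), -11), 2) = Pow(Add(Mul(-16, Add(6, 20)), -11), 2) = Pow(Add(Mul(-16, 26), -11), 2) = Pow(Add(-416, -11), 2) = Pow(-427, 2) = 182329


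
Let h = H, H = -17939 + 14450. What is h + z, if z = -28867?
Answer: -32356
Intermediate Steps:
H = -3489
h = -3489
h + z = -3489 - 28867 = -32356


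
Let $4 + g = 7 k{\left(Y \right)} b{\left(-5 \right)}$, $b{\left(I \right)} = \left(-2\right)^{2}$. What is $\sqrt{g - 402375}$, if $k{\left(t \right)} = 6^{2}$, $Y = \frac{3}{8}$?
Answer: $i \sqrt{401371} \approx 633.54 i$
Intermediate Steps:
$b{\left(I \right)} = 4$
$Y = \frac{3}{8}$ ($Y = 3 \cdot \frac{1}{8} = \frac{3}{8} \approx 0.375$)
$k{\left(t \right)} = 36$
$g = 1004$ ($g = -4 + 7 \cdot 36 \cdot 4 = -4 + 252 \cdot 4 = -4 + 1008 = 1004$)
$\sqrt{g - 402375} = \sqrt{1004 - 402375} = \sqrt{-401371} = i \sqrt{401371}$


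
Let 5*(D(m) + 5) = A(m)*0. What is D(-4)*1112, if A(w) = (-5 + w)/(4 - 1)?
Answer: -5560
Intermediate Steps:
A(w) = -5/3 + w/3 (A(w) = (-5 + w)/3 = (-5 + w)*(1/3) = -5/3 + w/3)
D(m) = -5 (D(m) = -5 + ((-5/3 + m/3)*0)/5 = -5 + (1/5)*0 = -5 + 0 = -5)
D(-4)*1112 = -5*1112 = -5560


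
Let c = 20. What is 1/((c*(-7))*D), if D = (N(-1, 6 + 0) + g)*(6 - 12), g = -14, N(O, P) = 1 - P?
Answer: -1/15960 ≈ -6.2657e-5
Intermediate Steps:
D = 114 (D = ((1 - (6 + 0)) - 14)*(6 - 12) = ((1 - 1*6) - 14)*(-6) = ((1 - 6) - 14)*(-6) = (-5 - 14)*(-6) = -19*(-6) = 114)
1/((c*(-7))*D) = 1/((20*(-7))*114) = 1/(-140*114) = 1/(-15960) = -1/15960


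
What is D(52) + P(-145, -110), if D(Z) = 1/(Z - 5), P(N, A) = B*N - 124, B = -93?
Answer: 627968/47 ≈ 13361.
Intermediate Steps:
P(N, A) = -124 - 93*N (P(N, A) = -93*N - 124 = -124 - 93*N)
D(Z) = 1/(-5 + Z)
D(52) + P(-145, -110) = 1/(-5 + 52) + (-124 - 93*(-145)) = 1/47 + (-124 + 13485) = 1/47 + 13361 = 627968/47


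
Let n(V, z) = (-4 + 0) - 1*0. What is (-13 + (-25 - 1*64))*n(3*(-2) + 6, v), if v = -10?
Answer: 408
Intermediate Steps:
n(V, z) = -4 (n(V, z) = -4 + 0 = -4)
(-13 + (-25 - 1*64))*n(3*(-2) + 6, v) = (-13 + (-25 - 1*64))*(-4) = (-13 + (-25 - 64))*(-4) = (-13 - 89)*(-4) = -102*(-4) = 408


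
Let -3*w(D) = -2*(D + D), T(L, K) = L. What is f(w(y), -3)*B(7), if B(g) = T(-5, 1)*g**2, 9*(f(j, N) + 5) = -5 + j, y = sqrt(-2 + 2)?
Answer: 12250/9 ≈ 1361.1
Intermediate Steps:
y = 0 (y = sqrt(0) = 0)
w(D) = 4*D/3 (w(D) = -(-2)*(D + D)/3 = -(-2)*2*D/3 = -(-4)*D/3 = 4*D/3)
f(j, N) = -50/9 + j/9 (f(j, N) = -5 + (-5 + j)/9 = -5 + (-5/9 + j/9) = -50/9 + j/9)
B(g) = -5*g**2
f(w(y), -3)*B(7) = (-50/9 + ((4/3)*0)/9)*(-5*7**2) = (-50/9 + (1/9)*0)*(-5*49) = (-50/9 + 0)*(-245) = -50/9*(-245) = 12250/9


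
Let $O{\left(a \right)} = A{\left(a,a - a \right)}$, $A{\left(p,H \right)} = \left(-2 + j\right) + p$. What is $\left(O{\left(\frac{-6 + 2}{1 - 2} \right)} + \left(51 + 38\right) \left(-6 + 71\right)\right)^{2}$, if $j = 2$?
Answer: $33512521$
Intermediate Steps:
$A{\left(p,H \right)} = p$ ($A{\left(p,H \right)} = \left(-2 + 2\right) + p = 0 + p = p$)
$O{\left(a \right)} = a$
$\left(O{\left(\frac{-6 + 2}{1 - 2} \right)} + \left(51 + 38\right) \left(-6 + 71\right)\right)^{2} = \left(\frac{-6 + 2}{1 - 2} + \left(51 + 38\right) \left(-6 + 71\right)\right)^{2} = \left(- \frac{4}{-1} + 89 \cdot 65\right)^{2} = \left(\left(-4\right) \left(-1\right) + 5785\right)^{2} = \left(4 + 5785\right)^{2} = 5789^{2} = 33512521$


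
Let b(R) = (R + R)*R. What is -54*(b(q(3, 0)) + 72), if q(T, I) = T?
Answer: -4860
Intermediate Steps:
b(R) = 2*R² (b(R) = (2*R)*R = 2*R²)
-54*(b(q(3, 0)) + 72) = -54*(2*3² + 72) = -54*(2*9 + 72) = -54*(18 + 72) = -54*90 = -4860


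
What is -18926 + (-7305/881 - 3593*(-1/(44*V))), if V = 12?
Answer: -8804461175/465168 ≈ -18928.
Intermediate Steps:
-18926 + (-7305/881 - 3593*(-1/(44*V))) = -18926 + (-7305/881 - 3593/((12*22)*(-2))) = -18926 + (-7305*1/881 - 3593/(264*(-2))) = -18926 + (-7305/881 - 3593/(-528)) = -18926 + (-7305/881 - 3593*(-1/528)) = -18926 + (-7305/881 + 3593/528) = -18926 - 691607/465168 = -8804461175/465168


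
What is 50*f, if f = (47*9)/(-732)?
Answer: -3525/122 ≈ -28.893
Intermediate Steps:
f = -141/244 (f = 423*(-1/732) = -141/244 ≈ -0.57787)
50*f = 50*(-141/244) = -3525/122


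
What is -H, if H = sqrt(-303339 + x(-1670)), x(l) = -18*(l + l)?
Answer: -I*sqrt(243219) ≈ -493.17*I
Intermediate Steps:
x(l) = -36*l
H = I*sqrt(243219) (H = sqrt(-303339 - 36*(-1670)) = sqrt(-303339 + 60120) = sqrt(-243219) = I*sqrt(243219) ≈ 493.17*I)
-H = -I*sqrt(243219)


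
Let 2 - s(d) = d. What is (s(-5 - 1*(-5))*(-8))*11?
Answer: -176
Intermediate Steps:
s(d) = 2 - d
(s(-5 - 1*(-5))*(-8))*11 = ((2 - (-5 - 1*(-5)))*(-8))*11 = ((2 - (-5 + 5))*(-8))*11 = ((2 - 1*0)*(-8))*11 = ((2 + 0)*(-8))*11 = (2*(-8))*11 = -16*11 = -176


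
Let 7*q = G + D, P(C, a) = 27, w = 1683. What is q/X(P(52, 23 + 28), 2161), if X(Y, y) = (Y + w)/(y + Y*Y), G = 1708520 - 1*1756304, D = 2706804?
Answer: 36593180/57 ≈ 6.4199e+5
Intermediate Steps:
G = -47784 (G = 1708520 - 1756304 = -47784)
X(Y, y) = (1683 + Y)/(y + Y²) (X(Y, y) = (Y + 1683)/(y + Y*Y) = (1683 + Y)/(y + Y²))
q = 379860 (q = (-47784 + 2706804)/7 = (⅐)*2659020 = 379860)
q/X(P(52, 23 + 28), 2161) = 379860/(((1683 + 27)/(2161 + 27²))) = 379860/((1710/(2161 + 729))) = 379860/((1710/2890)) = 379860/(((1/2890)*1710)) = 379860/(171/289) = 379860*(289/171) = 36593180/57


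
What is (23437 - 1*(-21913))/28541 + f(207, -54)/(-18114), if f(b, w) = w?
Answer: 137168519/86165279 ≈ 1.5919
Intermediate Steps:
(23437 - 1*(-21913))/28541 + f(207, -54)/(-18114) = (23437 - 1*(-21913))/28541 - 54/(-18114) = (23437 + 21913)*(1/28541) - 54*(-1/18114) = 45350*(1/28541) + 9/3019 = 45350/28541 + 9/3019 = 137168519/86165279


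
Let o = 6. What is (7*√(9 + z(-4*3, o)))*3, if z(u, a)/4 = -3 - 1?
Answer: 21*I*√7 ≈ 55.561*I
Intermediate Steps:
z(u, a) = -16 (z(u, a) = 4*(-3 - 1) = 4*(-4) = -16)
(7*√(9 + z(-4*3, o)))*3 = (7*√(9 - 16))*3 = (7*√(-7))*3 = (7*(I*√7))*3 = (7*I*√7)*3 = 21*I*√7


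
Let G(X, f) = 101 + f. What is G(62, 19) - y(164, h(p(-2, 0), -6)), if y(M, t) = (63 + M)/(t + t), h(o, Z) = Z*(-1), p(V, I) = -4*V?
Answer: 1213/12 ≈ 101.08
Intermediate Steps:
h(o, Z) = -Z
y(M, t) = (63 + M)/(2*t) (y(M, t) = (63 + M)/((2*t)) = (63 + M)*(1/(2*t)) = (63 + M)/(2*t))
G(62, 19) - y(164, h(p(-2, 0), -6)) = (101 + 19) - (63 + 164)/(2*((-1*(-6)))) = 120 - 227/(2*6) = 120 - 1*227/12 = 120 - 227/12 = 1213/12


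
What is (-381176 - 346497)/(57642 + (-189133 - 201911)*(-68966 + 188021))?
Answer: 727673/46555685778 ≈ 1.5630e-5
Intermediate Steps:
(-381176 - 346497)/(57642 + (-189133 - 201911)*(-68966 + 188021)) = -727673/(57642 - 391044*119055) = -727673/(57642 - 46555743420) = -727673/(-46555685778) = -727673*(-1/46555685778) = 727673/46555685778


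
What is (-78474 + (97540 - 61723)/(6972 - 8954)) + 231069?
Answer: 302407473/1982 ≈ 1.5258e+5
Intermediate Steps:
(-78474 + (97540 - 61723)/(6972 - 8954)) + 231069 = (-78474 + 35817/(-1982)) + 231069 = (-78474 + 35817*(-1/1982)) + 231069 = (-78474 - 35817/1982) + 231069 = -155571285/1982 + 231069 = 302407473/1982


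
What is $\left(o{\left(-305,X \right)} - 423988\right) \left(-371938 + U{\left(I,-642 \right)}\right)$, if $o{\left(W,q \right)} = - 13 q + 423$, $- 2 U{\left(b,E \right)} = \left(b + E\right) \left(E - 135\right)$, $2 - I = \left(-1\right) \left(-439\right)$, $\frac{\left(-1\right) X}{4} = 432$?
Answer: $\frac{634645667159}{2} \approx 3.1732 \cdot 10^{11}$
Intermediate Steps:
$X = -1728$ ($X = \left(-4\right) 432 = -1728$)
$I = -437$ ($I = 2 - \left(-1\right) \left(-439\right) = 2 - 439 = -437$)
$U{\left(b,E \right)} = - \frac{\left(-135 + E\right) \left(E + b\right)}{2}$ ($U{\left(b,E \right)} = - \frac{\left(b + E\right) \left(E - 135\right)}{2} = - \frac{\left(E + b\right) \left(-135 + E\right)}{2} = - \frac{\left(-135 + E\right) \left(E + b\right)}{2}$)
$o{\left(W,q \right)} = 423 - 13 q$
$\left(o{\left(-305,X \right)} - 423988\right) \left(-371938 + U{\left(I,-642 \right)}\right) = \left(\left(423 - -22464\right) - 423988\right) \left(-371938 + \left(- \frac{\left(-642\right)^{2}}{2} + \frac{135}{2} \left(-642\right) + \frac{135}{2} \left(-437\right) - \left(-321\right) \left(-437\right)\right)\right) = \left(\left(423 + 22464\right) - 423988\right) \left(-371938 - \frac{838383}{2}\right) = \left(22887 - 423988\right) \left(-371938 - \frac{838383}{2}\right) = - 401101 \left(-371938 - \frac{838383}{2}\right) = \left(-401101\right) \left(- \frac{1582259}{2}\right) = \frac{634645667159}{2}$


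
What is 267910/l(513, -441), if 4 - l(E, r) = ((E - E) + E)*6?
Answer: -133955/1537 ≈ -87.154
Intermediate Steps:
l(E, r) = 4 - 6*E (l(E, r) = 4 - ((E - E) + E)*6 = 4 - (0 + E)*6 = 4 - E*6 = 4 - 6*E)
267910/l(513, -441) = 267910/(4 - 6*513) = 267910/(4 - 3078) = 267910/(-3074) = 267910*(-1/3074) = -133955/1537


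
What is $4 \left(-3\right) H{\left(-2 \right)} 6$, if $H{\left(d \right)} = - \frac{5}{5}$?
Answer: $72$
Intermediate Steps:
$H{\left(d \right)} = -1$ ($H{\left(d \right)} = \left(-5\right) \frac{1}{5} = -1$)
$4 \left(-3\right) H{\left(-2 \right)} 6 = 4 \left(-3\right) \left(-1\right) 6 = \left(-12\right) \left(-1\right) 6 = 12 \cdot 6 = 72$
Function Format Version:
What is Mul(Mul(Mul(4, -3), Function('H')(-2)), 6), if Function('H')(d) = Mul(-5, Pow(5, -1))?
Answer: 72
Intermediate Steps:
Function('H')(d) = -1 (Function('H')(d) = Mul(-5, Rational(1, 5)) = -1)
Mul(Mul(Mul(4, -3), Function('H')(-2)), 6) = Mul(Mul(Mul(4, -3), -1), 6) = Mul(Mul(-12, -1), 6) = Mul(12, 6) = 72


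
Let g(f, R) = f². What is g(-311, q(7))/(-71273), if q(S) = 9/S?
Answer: -96721/71273 ≈ -1.3570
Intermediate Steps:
g(-311, q(7))/(-71273) = (-311)²/(-71273) = 96721*(-1/71273) = -96721/71273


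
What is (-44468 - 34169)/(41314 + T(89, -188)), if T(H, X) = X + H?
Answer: -78637/41215 ≈ -1.9080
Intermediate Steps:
T(H, X) = H + X
(-44468 - 34169)/(41314 + T(89, -188)) = (-44468 - 34169)/(41314 + (89 - 188)) = -78637/(41314 - 99) = -78637/41215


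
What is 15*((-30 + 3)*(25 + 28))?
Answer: -21465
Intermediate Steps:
15*((-30 + 3)*(25 + 28)) = 15*(-27*53) = 15*(-1431) = -21465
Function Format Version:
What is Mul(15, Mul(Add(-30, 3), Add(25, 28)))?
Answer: -21465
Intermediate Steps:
Mul(15, Mul(Add(-30, 3), Add(25, 28))) = Mul(15, Mul(-27, 53)) = Mul(15, -1431) = -21465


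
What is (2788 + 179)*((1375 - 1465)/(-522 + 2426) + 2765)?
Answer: 7809841245/952 ≈ 8.2036e+6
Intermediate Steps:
(2788 + 179)*((1375 - 1465)/(-522 + 2426) + 2765) = 2967*(-90/1904 + 2765) = 2967*(-90*1/1904 + 2765) = 2967*(-45/952 + 2765) = 2967*(2632235/952) = 7809841245/952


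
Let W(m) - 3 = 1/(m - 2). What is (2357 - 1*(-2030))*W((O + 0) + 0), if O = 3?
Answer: 17548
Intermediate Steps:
W(m) = 3 + 1/(-2 + m) (W(m) = 3 + 1/(m - 2) = 3 + 1/(-2 + m))
(2357 - 1*(-2030))*W((O + 0) + 0) = (2357 - 1*(-2030))*((-5 + 3*((3 + 0) + 0))/(-2 + ((3 + 0) + 0))) = (2357 + 2030)*((-5 + 3*(3 + 0))/(-2 + (3 + 0))) = 4387*((-5 + 3*3)/(-2 + 3)) = 4387*((-5 + 9)/1) = 4387*(1*4) = 4387*4 = 17548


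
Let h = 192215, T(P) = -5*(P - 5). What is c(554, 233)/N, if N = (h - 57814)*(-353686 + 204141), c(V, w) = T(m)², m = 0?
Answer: -125/4019799509 ≈ -3.1096e-8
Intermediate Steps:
T(P) = 25 - 5*P (T(P) = -5*(-5 + P) = 25 - 5*P)
c(V, w) = 625 (c(V, w) = (25 - 5*0)² = (25 + 0)² = 25² = 625)
N = -20098997545 (N = (192215 - 57814)*(-353686 + 204141) = 134401*(-149545) = -20098997545)
c(554, 233)/N = 625/(-20098997545) = 625*(-1/20098997545) = -125/4019799509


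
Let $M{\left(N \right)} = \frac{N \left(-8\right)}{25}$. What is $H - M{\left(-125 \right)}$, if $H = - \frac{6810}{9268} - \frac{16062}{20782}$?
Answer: $- \frac{1998672769}{48151894} \approx -41.508$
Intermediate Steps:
$M{\left(N \right)} = - \frac{8 N}{25}$ ($M{\left(N \right)} = - 8 N \frac{1}{25} = - \frac{8 N}{25}$)
$H = - \frac{72597009}{48151894}$ ($H = \left(-6810\right) \frac{1}{9268} - \frac{8031}{10391} = - \frac{3405}{4634} - \frac{8031}{10391} = - \frac{72597009}{48151894} \approx -1.5077$)
$H - M{\left(-125 \right)} = - \frac{72597009}{48151894} - \left(- \frac{8}{25}\right) \left(-125\right) = - \frac{72597009}{48151894} - 40 = - \frac{1998672769}{48151894}$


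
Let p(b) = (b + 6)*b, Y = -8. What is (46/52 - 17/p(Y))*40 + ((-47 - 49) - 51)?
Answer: -4007/26 ≈ -154.12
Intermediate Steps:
p(b) = b*(6 + b) (p(b) = (6 + b)*b = b*(6 + b))
(46/52 - 17/p(Y))*40 + ((-47 - 49) - 51) = (46/52 - 17*(-1/(8*(6 - 8))))*40 + ((-47 - 49) - 51) = (46*(1/52) - 17/((-8*(-2))))*40 + (-96 - 51) = (23/26 - 17/16)*40 - 147 = -37/208*40 - 147 = -185/26 - 147 = -4007/26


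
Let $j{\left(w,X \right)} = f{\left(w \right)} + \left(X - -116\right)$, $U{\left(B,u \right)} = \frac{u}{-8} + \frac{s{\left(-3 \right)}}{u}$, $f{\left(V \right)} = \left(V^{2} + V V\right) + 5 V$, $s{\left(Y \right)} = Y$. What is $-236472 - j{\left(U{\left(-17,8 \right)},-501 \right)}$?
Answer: $- \frac{7554685}{32} \approx -2.3608 \cdot 10^{5}$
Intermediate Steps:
$f{\left(V \right)} = 2 V^{2} + 5 V$ ($f{\left(V \right)} = \left(V^{2} + V^{2}\right) + 5 V = 2 V^{2} + 5 V$)
$U{\left(B,u \right)} = - \frac{3}{u} - \frac{u}{8}$ ($U{\left(B,u \right)} = \frac{u}{-8} - \frac{3}{u} = u \left(- \frac{1}{8}\right) - \frac{3}{u} = - \frac{u}{8} - \frac{3}{u} = - \frac{3}{u} - \frac{u}{8}$)
$j{\left(w,X \right)} = 116 + X + w \left(5 + 2 w\right)$ ($j{\left(w,X \right)} = w \left(5 + 2 w\right) + \left(X - -116\right) = w \left(5 + 2 w\right) + \left(X + 116\right) = w \left(5 + 2 w\right) + \left(116 + X\right) = 116 + X + w \left(5 + 2 w\right)$)
$-236472 - j{\left(U{\left(-17,8 \right)},-501 \right)} = -236472 - \left(116 - 501 + \left(- \frac{3}{8} - 1\right) \left(5 + 2 \left(- \frac{3}{8} - 1\right)\right)\right) = -236472 - \left(116 - 501 - \frac{11 \left(5 + 2 \left(- \frac{11}{8}\right)\right)}{8}\right) = -236472 - \left(116 - 501 - \frac{11 \left(5 - \frac{11}{4}\right)}{8}\right) = -236472 - \left(116 - 501 - \frac{99}{32}\right) = -236472 - - \frac{12419}{32} = -236472 + \frac{12419}{32} = - \frac{7554685}{32}$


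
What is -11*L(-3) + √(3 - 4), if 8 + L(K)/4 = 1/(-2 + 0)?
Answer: 374 + I ≈ 374.0 + 1.0*I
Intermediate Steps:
L(K) = -34 (L(K) = -32 + 4/(-2 + 0) = -32 + 4/(-2) = -32 + 4*(-½) = -32 - 2 = -34)
-11*L(-3) + √(3 - 4) = -11*(-34) + √(3 - 4) = 374 + √(-1) = 374 + I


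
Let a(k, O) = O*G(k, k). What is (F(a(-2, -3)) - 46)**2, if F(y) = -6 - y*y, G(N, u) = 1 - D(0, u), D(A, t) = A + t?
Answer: 17689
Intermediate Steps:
G(N, u) = 1 - u (G(N, u) = 1 - (0 + u) = 1 - u)
a(k, O) = O*(1 - k)
F(y) = -6 - y**2
(F(a(-2, -3)) - 46)**2 = ((-6 - (-3*(1 - 1*(-2)))**2) - 46)**2 = ((-6 - (-3*(1 + 2))**2) - 46)**2 = ((-6 - (-3*3)**2) - 46)**2 = ((-6 - 1*(-9)**2) - 46)**2 = ((-6 - 1*81) - 46)**2 = ((-6 - 81) - 46)**2 = (-87 - 46)**2 = (-133)**2 = 17689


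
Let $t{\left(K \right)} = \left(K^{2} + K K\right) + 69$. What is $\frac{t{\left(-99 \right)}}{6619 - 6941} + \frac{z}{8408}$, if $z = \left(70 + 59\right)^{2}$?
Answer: $- \frac{80017683}{1353688} \approx -59.111$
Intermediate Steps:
$t{\left(K \right)} = 69 + 2 K^{2}$ ($t{\left(K \right)} = \left(K^{2} + K^{2}\right) + 69 = 2 K^{2} + 69 = 69 + 2 K^{2}$)
$z = 16641$ ($z = 129^{2} = 16641$)
$\frac{t{\left(-99 \right)}}{6619 - 6941} + \frac{z}{8408} = \frac{69 + 2 \left(-99\right)^{2}}{6619 - 6941} + \frac{16641}{8408} = \frac{69 + 2 \cdot 9801}{-322} + 16641 \cdot \frac{1}{8408} = \left(69 + 19602\right) \left(- \frac{1}{322}\right) + \frac{16641}{8408} = 19671 \left(- \frac{1}{322}\right) + \frac{16641}{8408} = - \frac{19671}{322} + \frac{16641}{8408} = - \frac{80017683}{1353688}$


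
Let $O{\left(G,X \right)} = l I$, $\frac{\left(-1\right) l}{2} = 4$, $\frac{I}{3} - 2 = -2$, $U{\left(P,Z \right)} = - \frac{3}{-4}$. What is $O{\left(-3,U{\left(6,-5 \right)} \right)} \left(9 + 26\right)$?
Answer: $0$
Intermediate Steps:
$U{\left(P,Z \right)} = \frac{3}{4}$ ($U{\left(P,Z \right)} = \left(-3\right) \left(- \frac{1}{4}\right) = \frac{3}{4}$)
$I = 0$ ($I = 6 + 3 \left(-2\right) = 6 - 6 = 0$)
$l = -8$ ($l = \left(-2\right) 4 = -8$)
$O{\left(G,X \right)} = 0$ ($O{\left(G,X \right)} = \left(-8\right) 0 = 0$)
$O{\left(-3,U{\left(6,-5 \right)} \right)} \left(9 + 26\right) = 0 \left(9 + 26\right) = 0 \cdot 35 = 0$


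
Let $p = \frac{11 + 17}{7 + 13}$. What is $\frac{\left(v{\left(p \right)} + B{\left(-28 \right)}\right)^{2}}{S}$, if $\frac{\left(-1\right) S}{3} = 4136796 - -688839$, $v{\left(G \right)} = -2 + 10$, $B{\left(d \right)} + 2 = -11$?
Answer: $- \frac{5}{2895381} \approx -1.7269 \cdot 10^{-6}$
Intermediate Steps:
$B{\left(d \right)} = -13$ ($B{\left(d \right)} = -2 - 11 = -13$)
$p = \frac{7}{5}$ ($p = \frac{28}{20} = 28 \cdot \frac{1}{20} = \frac{7}{5} \approx 1.4$)
$v{\left(G \right)} = 8$
$S = -14476905$ ($S = - 3 \left(4136796 - -688839\right) = - 3 \left(4136796 + 688839\right) = \left(-3\right) 4825635 = -14476905$)
$\frac{\left(v{\left(p \right)} + B{\left(-28 \right)}\right)^{2}}{S} = \frac{\left(8 - 13\right)^{2}}{-14476905} = \left(-5\right)^{2} \left(- \frac{1}{14476905}\right) = 25 \left(- \frac{1}{14476905}\right) = - \frac{5}{2895381}$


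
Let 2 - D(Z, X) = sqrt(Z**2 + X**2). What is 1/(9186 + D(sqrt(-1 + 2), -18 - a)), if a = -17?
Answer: 4594/42209671 + sqrt(2)/84419342 ≈ 0.00010885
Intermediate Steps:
D(Z, X) = 2 - sqrt(X**2 + Z**2) (D(Z, X) = 2 - sqrt(Z**2 + X**2) = 2 - sqrt(X**2 + Z**2))
1/(9186 + D(sqrt(-1 + 2), -18 - a)) = 1/(9186 + (2 - sqrt((-18 - 1*(-17))**2 + (sqrt(-1 + 2))**2))) = 1/(9186 + (2 - sqrt((-18 + 17)**2 + (sqrt(1))**2))) = 1/(9186 + (2 - sqrt((-1)**2 + 1**2))) = 1/(9186 + (2 - sqrt(1 + 1))) = 1/(9186 + (2 - sqrt(2))) = 1/(9188 - sqrt(2))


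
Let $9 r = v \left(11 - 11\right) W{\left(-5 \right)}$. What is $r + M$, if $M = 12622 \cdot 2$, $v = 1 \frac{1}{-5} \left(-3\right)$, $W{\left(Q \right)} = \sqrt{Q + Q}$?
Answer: $25244$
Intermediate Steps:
$W{\left(Q \right)} = \sqrt{2} \sqrt{Q}$ ($W{\left(Q \right)} = \sqrt{2 Q} = \sqrt{2} \sqrt{Q}$)
$v = \frac{3}{5}$ ($v = 1 \left(- \frac{1}{5}\right) \left(-3\right) = \left(- \frac{1}{5}\right) \left(-3\right) = \frac{3}{5} \approx 0.6$)
$M = 25244$
$r = 0$ ($r = \frac{\frac{3 \left(11 - 11\right)}{5} \sqrt{2} \sqrt{-5}}{9} = \frac{\frac{3 \left(11 - 11\right)}{5} \sqrt{2} i \sqrt{5}}{9} = \frac{\frac{3}{5} \cdot 0 i \sqrt{10}}{9} = \frac{0 i \sqrt{10}}{9} = \frac{1}{9} \cdot 0 = 0$)
$r + M = 0 + 25244 = 25244$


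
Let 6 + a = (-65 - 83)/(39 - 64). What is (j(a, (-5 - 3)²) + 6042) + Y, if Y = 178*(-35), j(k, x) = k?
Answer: -4702/25 ≈ -188.08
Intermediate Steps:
a = -2/25 (a = -6 + (-65 - 83)/(39 - 64) = -6 - 148/(-25) = -6 - 148*(-1/25) = -6 + 148/25 = -2/25 ≈ -0.080000)
Y = -6230
(j(a, (-5 - 3)²) + 6042) + Y = (-2/25 + 6042) - 6230 = 151048/25 - 6230 = -4702/25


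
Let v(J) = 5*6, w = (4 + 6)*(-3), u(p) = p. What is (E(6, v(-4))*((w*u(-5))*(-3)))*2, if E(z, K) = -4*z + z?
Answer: 16200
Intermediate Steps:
w = -30 (w = 10*(-3) = -30)
v(J) = 30
E(z, K) = -3*z
(E(6, v(-4))*((w*u(-5))*(-3)))*2 = ((-3*6)*(-30*(-5)*(-3)))*2 = -2700*(-3)*2 = -18*(-450)*2 = 8100*2 = 16200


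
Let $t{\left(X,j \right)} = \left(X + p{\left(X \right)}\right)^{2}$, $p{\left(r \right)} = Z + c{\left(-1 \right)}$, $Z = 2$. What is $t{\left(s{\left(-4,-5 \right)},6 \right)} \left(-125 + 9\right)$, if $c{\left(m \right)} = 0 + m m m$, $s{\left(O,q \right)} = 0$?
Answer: $-116$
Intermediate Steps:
$c{\left(m \right)} = m^{3}$ ($c{\left(m \right)} = 0 + m m^{2} = 0 + m^{3} = m^{3}$)
$p{\left(r \right)} = 1$ ($p{\left(r \right)} = 2 + \left(-1\right)^{3} = 2 - 1 = 1$)
$t{\left(X,j \right)} = \left(1 + X\right)^{2}$ ($t{\left(X,j \right)} = \left(X + 1\right)^{2} = \left(1 + X\right)^{2}$)
$t{\left(s{\left(-4,-5 \right)},6 \right)} \left(-125 + 9\right) = \left(1 + 0\right)^{2} \left(-125 + 9\right) = 1^{2} \left(-116\right) = 1 \left(-116\right) = -116$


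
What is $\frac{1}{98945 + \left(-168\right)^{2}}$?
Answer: $\frac{1}{127169} \approx 7.8635 \cdot 10^{-6}$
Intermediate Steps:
$\frac{1}{98945 + \left(-168\right)^{2}} = \frac{1}{98945 + 28224} = \frac{1}{127169}$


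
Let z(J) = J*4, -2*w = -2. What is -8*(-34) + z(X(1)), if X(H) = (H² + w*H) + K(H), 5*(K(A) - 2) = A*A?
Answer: 1444/5 ≈ 288.80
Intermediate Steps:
w = 1 (w = -½*(-2) = 1)
K(A) = 2 + A²/5 (K(A) = 2 + (A*A)/5 = 2 + A²/5)
X(H) = 2 + H + 6*H²/5 (X(H) = (H² + 1*H) + (2 + H²/5) = (H² + H) + (2 + H²/5) = (H + H²) + (2 + H²/5) = 2 + H + 6*H²/5)
z(J) = 4*J
-8*(-34) + z(X(1)) = -8*(-34) + 4*(2 + 1 + (6/5)*1²) = 272 + 4*(2 + 1 + (6/5)*1) = 272 + 4*(2 + 1 + 6/5) = 272 + 4*(21/5) = 272 + 84/5 = 1444/5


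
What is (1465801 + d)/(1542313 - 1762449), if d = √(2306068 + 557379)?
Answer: -1465801/220136 - √2863447/220136 ≈ -6.6663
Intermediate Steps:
d = √2863447 ≈ 1692.2
(1465801 + d)/(1542313 - 1762449) = (1465801 + √2863447)/(1542313 - 1762449) = (1465801 + √2863447)/(-220136) = (1465801 + √2863447)*(-1/220136) = -1465801/220136 - √2863447/220136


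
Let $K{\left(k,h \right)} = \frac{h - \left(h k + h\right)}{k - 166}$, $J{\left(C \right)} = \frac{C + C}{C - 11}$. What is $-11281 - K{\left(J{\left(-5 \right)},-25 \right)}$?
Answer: $- \frac{14924638}{1323} \approx -11281.0$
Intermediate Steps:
$J{\left(C \right)} = \frac{2 C}{-11 + C}$
$K{\left(k,h \right)} = - \frac{h k}{-166 + k}$ ($K{\left(k,h \right)} = \frac{h - \left(h + h k\right)}{-166 + k} = \frac{\left(-1\right) h k}{-166 + k} = - \frac{h k}{-166 + k}$)
$-11281 - K{\left(J{\left(-5 \right)},-25 \right)} = -11281 - \left(-1\right) \left(-25\right) 2 \left(-5\right) \frac{1}{-11 - 5} \frac{1}{-166 + 2 \left(-5\right) \frac{1}{-11 - 5}} = -11281 - \left(-1\right) \left(-25\right) 2 \left(-5\right) \frac{1}{-16} \frac{1}{-166 + 2 \left(-5\right) \frac{1}{-16}} = -11281 - \left(-1\right) \left(-25\right) 2 \left(-5\right) \left(- \frac{1}{16}\right) \frac{1}{-166 + 2 \left(-5\right) \left(- \frac{1}{16}\right)} = -11281 - \left(-1\right) \left(-25\right) \frac{5}{8} \frac{1}{-166 + \frac{5}{8}} = -11281 - \left(-1\right) \left(-25\right) \frac{5}{8} \frac{1}{- \frac{1323}{8}} = -11281 - \left(-1\right) \left(-25\right) \frac{5}{8} \left(- \frac{8}{1323}\right) = -11281 - - \frac{125}{1323} = -11281 + \frac{125}{1323} = - \frac{14924638}{1323}$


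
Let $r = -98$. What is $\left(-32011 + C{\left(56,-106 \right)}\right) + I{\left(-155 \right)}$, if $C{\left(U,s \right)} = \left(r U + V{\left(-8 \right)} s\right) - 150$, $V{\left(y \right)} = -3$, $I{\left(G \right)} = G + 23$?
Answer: $-37463$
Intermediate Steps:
$I{\left(G \right)} = 23 + G$
$C{\left(U,s \right)} = -150 - 98 U - 3 s$ ($C{\left(U,s \right)} = \left(- 98 U - 3 s\right) - 150 = -150 - 98 U - 3 s$)
$\left(-32011 + C{\left(56,-106 \right)}\right) + I{\left(-155 \right)} = \left(-32011 - 5320\right) + \left(23 - 155\right) = \left(-32011 - 5320\right) - 132 = -37331 - 132 = -37463$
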